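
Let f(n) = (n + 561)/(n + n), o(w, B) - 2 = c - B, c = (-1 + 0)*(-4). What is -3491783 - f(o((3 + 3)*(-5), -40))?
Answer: -321244643/92 ≈ -3.4918e+6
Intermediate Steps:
c = 4 (c = -1*(-4) = 4)
o(w, B) = 6 - B (o(w, B) = 2 + (4 - B) = 6 - B)
f(n) = (561 + n)/(2*n) (f(n) = (561 + n)/((2*n)) = (561 + n)*(1/(2*n)) = (561 + n)/(2*n))
-3491783 - f(o((3 + 3)*(-5), -40)) = -3491783 - (561 + (6 - 1*(-40)))/(2*(6 - 1*(-40))) = -3491783 - (561 + (6 + 40))/(2*(6 + 40)) = -3491783 - (561 + 46)/(2*46) = -3491783 - 607/(2*46) = -3491783 - 1*607/92 = -3491783 - 607/92 = -321244643/92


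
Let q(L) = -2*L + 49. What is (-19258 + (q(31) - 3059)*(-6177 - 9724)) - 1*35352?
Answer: 48793262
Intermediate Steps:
q(L) = 49 - 2*L
(-19258 + (q(31) - 3059)*(-6177 - 9724)) - 1*35352 = (-19258 + ((49 - 2*31) - 3059)*(-6177 - 9724)) - 1*35352 = (-19258 + ((49 - 62) - 3059)*(-15901)) - 35352 = (-19258 + (-13 - 3059)*(-15901)) - 35352 = (-19258 - 3072*(-15901)) - 35352 = (-19258 + 48847872) - 35352 = 48828614 - 35352 = 48793262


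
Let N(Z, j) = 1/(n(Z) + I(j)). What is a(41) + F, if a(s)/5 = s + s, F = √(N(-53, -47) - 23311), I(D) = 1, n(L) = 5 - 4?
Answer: 410 + I*√93242/2 ≈ 410.0 + 152.68*I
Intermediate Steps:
n(L) = 1
N(Z, j) = ½ (N(Z, j) = 1/(1 + 1) = 1/2 = ½)
F = I*√93242/2 (F = √(½ - 23311) = √(-46621/2) = I*√93242/2 ≈ 152.68*I)
a(s) = 10*s (a(s) = 5*(s + s) = 5*(2*s) = 10*s)
a(41) + F = 10*41 + I*√93242/2 = 410 + I*√93242/2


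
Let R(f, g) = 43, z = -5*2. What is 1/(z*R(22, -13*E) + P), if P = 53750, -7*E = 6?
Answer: 1/53320 ≈ 1.8755e-5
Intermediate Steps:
E = -6/7 (E = -1/7*6 = -6/7 ≈ -0.85714)
z = -10
1/(z*R(22, -13*E) + P) = 1/(-10*43 + 53750) = 1/(-430 + 53750) = 1/53320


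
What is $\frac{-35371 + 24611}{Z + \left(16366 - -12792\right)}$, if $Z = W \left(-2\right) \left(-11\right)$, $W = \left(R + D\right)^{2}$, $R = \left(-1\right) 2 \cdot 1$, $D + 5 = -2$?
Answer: $- \frac{538}{1547} \approx -0.34777$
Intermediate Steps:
$D = -7$ ($D = -5 - 2 = -7$)
$R = -2$ ($R = \left(-2\right) 1 = -2$)
$W = 81$ ($W = \left(-2 - 7\right)^{2} = \left(-9\right)^{2} = 81$)
$Z = 1782$ ($Z = 81 \left(-2\right) \left(-11\right) = \left(-162\right) \left(-11\right) = 1782$)
$\frac{-35371 + 24611}{Z + \left(16366 - -12792\right)} = \frac{-35371 + 24611}{1782 + \left(16366 - -12792\right)} = - \frac{10760}{1782 + \left(16366 + 12792\right)} = - \frac{10760}{1782 + 29158} = - \frac{10760}{30940} = \left(-10760\right) \frac{1}{30940} = - \frac{538}{1547}$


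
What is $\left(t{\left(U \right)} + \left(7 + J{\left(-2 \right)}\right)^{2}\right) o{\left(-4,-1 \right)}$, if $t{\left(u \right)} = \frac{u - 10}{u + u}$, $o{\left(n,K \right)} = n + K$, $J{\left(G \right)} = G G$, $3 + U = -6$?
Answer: $- \frac{10985}{18} \approx -610.28$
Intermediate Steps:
$U = -9$ ($U = -3 - 6 = -9$)
$J{\left(G \right)} = G^{2}$
$o{\left(n,K \right)} = K + n$
$t{\left(u \right)} = \frac{-10 + u}{2 u}$ ($t{\left(u \right)} = \frac{u - 10}{2 u} = \left(-10 + u\right) \frac{1}{2 u} = \frac{-10 + u}{2 u}$)
$\left(t{\left(U \right)} + \left(7 + J{\left(-2 \right)}\right)^{2}\right) o{\left(-4,-1 \right)} = \left(\frac{-10 - 9}{2 \left(-9\right)} + \left(7 + \left(-2\right)^{2}\right)^{2}\right) \left(-1 - 4\right) = \left(\frac{1}{2} \left(- \frac{1}{9}\right) \left(-19\right) + \left(7 + 4\right)^{2}\right) \left(-5\right) = \left(\frac{19}{18} + 11^{2}\right) \left(-5\right) = \left(\frac{19}{18} + 121\right) \left(-5\right) = \frac{2197}{18} \left(-5\right) = - \frac{10985}{18}$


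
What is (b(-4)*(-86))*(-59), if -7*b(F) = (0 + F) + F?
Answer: 40592/7 ≈ 5798.9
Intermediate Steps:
b(F) = -2*F/7 (b(F) = -((0 + F) + F)/7 = -(F + F)/7 = -2*F/7)
(b(-4)*(-86))*(-59) = (-2/7*(-4)*(-86))*(-59) = ((8/7)*(-86))*(-59) = -688/7*(-59) = 40592/7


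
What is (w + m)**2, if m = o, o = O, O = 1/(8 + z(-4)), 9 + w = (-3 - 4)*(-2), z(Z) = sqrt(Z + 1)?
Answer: 2*(-803*I + 205*sqrt(3))/(-61*I + 16*sqrt(3)) ≈ 26.208 - 0.26469*I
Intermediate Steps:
z(Z) = sqrt(1 + Z)
w = 5 (w = -9 + (-3 - 4)*(-2) = -9 - 7*(-2) = -9 + 14 = 5)
O = 1/(8 + I*sqrt(3)) (O = 1/(8 + sqrt(1 - 4)) = 1/(8 + sqrt(-3)) = 1/(8 + I*sqrt(3)) ≈ 0.1194 - 0.025851*I)
o = 8/67 - I*sqrt(3)/67 ≈ 0.1194 - 0.025852*I
m = 8/67 - I*sqrt(3)/67 ≈ 0.1194 - 0.025852*I
(w + m)**2 = (5 + (8/67 - I*sqrt(3)/67))**2 = (343/67 - I*sqrt(3)/67)**2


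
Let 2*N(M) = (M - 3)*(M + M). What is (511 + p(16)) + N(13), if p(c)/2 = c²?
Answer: 1153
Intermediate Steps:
p(c) = 2*c²
N(M) = M*(-3 + M) (N(M) = ((M - 3)*(M + M))/2 = ((-3 + M)*(2*M))/2 = (2*M*(-3 + M))/2 = M*(-3 + M))
(511 + p(16)) + N(13) = (511 + 2*16²) + 13*(-3 + 13) = (511 + 2*256) + 13*10 = (511 + 512) + 130 = 1023 + 130 = 1153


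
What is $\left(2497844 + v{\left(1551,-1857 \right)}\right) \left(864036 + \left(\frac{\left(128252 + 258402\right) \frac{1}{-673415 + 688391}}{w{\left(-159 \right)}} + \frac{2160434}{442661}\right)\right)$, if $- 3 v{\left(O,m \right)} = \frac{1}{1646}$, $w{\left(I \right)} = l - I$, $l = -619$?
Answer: $\frac{16249708995063426033670075763}{7529151114800640} \approx 2.1582 \cdot 10^{12}$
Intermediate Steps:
$w{\left(I \right)} = -619 - I$
$v{\left(O,m \right)} = - \frac{1}{4938}$ ($v{\left(O,m \right)} = - \frac{1}{3 \cdot 1646} = \left(- \frac{1}{3}\right) \frac{1}{1646} = - \frac{1}{4938}$)
$\left(2497844 + v{\left(1551,-1857 \right)}\right) \left(864036 + \left(\frac{\left(128252 + 258402\right) \frac{1}{-673415 + 688391}}{w{\left(-159 \right)}} + \frac{2160434}{442661}\right)\right) = \left(2497844 - \frac{1}{4938}\right) \left(864036 + \left(\frac{\left(128252 + 258402\right) \frac{1}{-673415 + 688391}}{-619 - -159} + \frac{2160434}{442661}\right)\right) = \frac{12334353671 \left(864036 + \left(\frac{386654 \cdot \frac{1}{14976}}{-619 + 159} + 2160434 \cdot \frac{1}{442661}\right)\right)}{4938} = \frac{12334353671 \left(864036 + \left(\frac{386654 \cdot \frac{1}{14976}}{-460} + \frac{2160434}{442661}\right)\right)}{4938} = \frac{12334353671 \left(864036 + \left(\frac{193327}{7488} \left(- \frac{1}{460}\right) + \frac{2160434}{442661}\right)\right)}{4938} = \frac{12334353671 \left(864036 + \left(- \frac{193327}{3444480} + \frac{2160434}{442661}\right)\right)}{4938} = \frac{12334353671 \left(864036 + \frac{7355993381173}{1524736961280}\right)}{4938} = \frac{12334353671}{4938} \cdot \frac{1317434981069907253}{1524736961280} = \frac{16249708995063426033670075763}{7529151114800640}$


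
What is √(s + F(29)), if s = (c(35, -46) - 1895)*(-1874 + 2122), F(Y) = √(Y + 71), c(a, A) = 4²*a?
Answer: I*√331070 ≈ 575.39*I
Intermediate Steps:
c(a, A) = 16*a
F(Y) = √(71 + Y)
s = -331080 (s = (16*35 - 1895)*(-1874 + 2122) = (560 - 1895)*248 = -1335*248 = -331080)
√(s + F(29)) = √(-331080 + √(71 + 29)) = √(-331080 + √100) = √(-331080 + 10) = √(-331070) = I*√331070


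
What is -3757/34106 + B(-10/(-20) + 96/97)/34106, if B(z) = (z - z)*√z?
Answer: -3757/34106 ≈ -0.11016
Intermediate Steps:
B(z) = 0 (B(z) = 0*√z = 0)
-3757/34106 + B(-10/(-20) + 96/97)/34106 = -3757/34106 + 0/34106 = -3757*1/34106 + 0*(1/34106) = -3757/34106 + 0 = -3757/34106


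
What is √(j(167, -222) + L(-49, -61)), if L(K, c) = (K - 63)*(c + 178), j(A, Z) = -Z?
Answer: I*√12882 ≈ 113.5*I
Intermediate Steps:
L(K, c) = (-63 + K)*(178 + c)
√(j(167, -222) + L(-49, -61)) = √(-1*(-222) + (-11214 - 63*(-61) + 178*(-49) - 49*(-61))) = √(222 + (-11214 + 3843 - 8722 + 2989)) = √(222 - 13104) = √(-12882) = I*√12882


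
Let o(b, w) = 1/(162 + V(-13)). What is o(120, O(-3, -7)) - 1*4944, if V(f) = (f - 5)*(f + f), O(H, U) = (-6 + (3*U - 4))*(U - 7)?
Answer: -3114719/630 ≈ -4944.0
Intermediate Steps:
O(H, U) = (-10 + 3*U)*(-7 + U) (O(H, U) = (-6 + (-4 + 3*U))*(-7 + U) = (-10 + 3*U)*(-7 + U))
V(f) = 2*f*(-5 + f) (V(f) = (-5 + f)*(2*f) = 2*f*(-5 + f))
o(b, w) = 1/630 (o(b, w) = 1/(162 + 2*(-13)*(-5 - 13)) = 1/(162 + 2*(-13)*(-18)) = 1/(162 + 468) = 1/630)
o(120, O(-3, -7)) - 1*4944 = 1/630 - 1*4944 = 1/630 - 4944 = -3114719/630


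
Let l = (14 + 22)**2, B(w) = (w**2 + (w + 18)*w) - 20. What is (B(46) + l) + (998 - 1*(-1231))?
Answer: 8565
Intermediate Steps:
B(w) = -20 + w**2 + w*(18 + w) (B(w) = (w**2 + (18 + w)*w) - 20 = (w**2 + w*(18 + w)) - 20 = -20 + w**2 + w*(18 + w))
l = 1296 (l = 36**2 = 1296)
(B(46) + l) + (998 - 1*(-1231)) = ((-20 + 2*46**2 + 18*46) + 1296) + (998 - 1*(-1231)) = ((-20 + 2*2116 + 828) + 1296) + (998 + 1231) = ((-20 + 4232 + 828) + 1296) + 2229 = (5040 + 1296) + 2229 = 6336 + 2229 = 8565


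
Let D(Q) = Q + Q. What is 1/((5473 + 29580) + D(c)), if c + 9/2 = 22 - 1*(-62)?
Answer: 1/35212 ≈ 2.8399e-5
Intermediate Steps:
c = 159/2 (c = -9/2 + (22 - 1*(-62)) = -9/2 + (22 + 62) = -9/2 + 84 = 159/2 ≈ 79.500)
D(Q) = 2*Q
1/((5473 + 29580) + D(c)) = 1/((5473 + 29580) + 2*(159/2)) = 1/(35053 + 159) = 1/35212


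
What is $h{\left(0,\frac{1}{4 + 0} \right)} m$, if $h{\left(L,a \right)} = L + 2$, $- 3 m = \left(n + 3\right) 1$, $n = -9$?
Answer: $4$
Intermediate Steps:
$m = 2$ ($m = - \frac{\left(-9 + 3\right) 1}{3} = - \frac{\left(-6\right) 1}{3} = \left(- \frac{1}{3}\right) \left(-6\right) = 2$)
$h{\left(L,a \right)} = 2 + L$
$h{\left(0,\frac{1}{4 + 0} \right)} m = \left(2 + 0\right) 2 = 2 \cdot 2 = 4$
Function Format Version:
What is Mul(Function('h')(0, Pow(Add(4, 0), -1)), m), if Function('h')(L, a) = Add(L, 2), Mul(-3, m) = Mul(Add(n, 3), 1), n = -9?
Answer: 4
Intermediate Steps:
m = 2 (m = Mul(Rational(-1, 3), Mul(Add(-9, 3), 1)) = Mul(Rational(-1, 3), Mul(-6, 1)) = Mul(Rational(-1, 3), -6) = 2)
Function('h')(L, a) = Add(2, L)
Mul(Function('h')(0, Pow(Add(4, 0), -1)), m) = Mul(Add(2, 0), 2) = Mul(2, 2) = 4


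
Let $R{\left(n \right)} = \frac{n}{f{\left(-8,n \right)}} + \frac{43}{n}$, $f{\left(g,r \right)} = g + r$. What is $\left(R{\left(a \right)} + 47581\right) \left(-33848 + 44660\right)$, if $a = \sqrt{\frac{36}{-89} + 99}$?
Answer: $\frac{1584073407288}{3079} + \frac{730159588 \sqrt{3471}}{600405} \approx 5.1455 \cdot 10^{8}$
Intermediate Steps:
$a = \frac{15 \sqrt{3471}}{89}$ ($a = \sqrt{36 \left(- \frac{1}{89}\right) + 99} = \sqrt{- \frac{36}{89} + 99} = \sqrt{\frac{8775}{89}} = \frac{15 \sqrt{3471}}{89} \approx 9.9295$)
$R{\left(n \right)} = \frac{43}{n} + \frac{n}{-8 + n}$ ($R{\left(n \right)} = \frac{n}{-8 + n} + \frac{43}{n} = \frac{43}{n} + \frac{n}{-8 + n}$)
$\left(R{\left(a \right)} + 47581\right) \left(-33848 + 44660\right) = \left(\left(\frac{43}{\frac{15}{89} \sqrt{3471}} + \frac{\frac{15}{89} \sqrt{3471}}{-8 + \frac{15 \sqrt{3471}}{89}}\right) + 47581\right) \left(-33848 + 44660\right) = \left(\left(43 \frac{\sqrt{3471}}{585} + \frac{15 \sqrt{3471}}{89 \left(-8 + \frac{15 \sqrt{3471}}{89}\right)}\right) + 47581\right) 10812 = \left(\left(\frac{43 \sqrt{3471}}{585} + \frac{15 \sqrt{3471}}{89 \left(-8 + \frac{15 \sqrt{3471}}{89}\right)}\right) + 47581\right) 10812 = \left(47581 + \frac{43 \sqrt{3471}}{585} + \frac{15 \sqrt{3471}}{89 \left(-8 + \frac{15 \sqrt{3471}}{89}\right)}\right) 10812 = 514445772 + \frac{154972 \sqrt{3471}}{195} + \frac{162180 \sqrt{3471}}{89 \left(-8 + \frac{15 \sqrt{3471}}{89}\right)}$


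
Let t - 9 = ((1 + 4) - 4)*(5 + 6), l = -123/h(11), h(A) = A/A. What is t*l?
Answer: -2460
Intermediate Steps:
h(A) = 1
l = -123 (l = -123/1 = -123*1 = -123)
t = 20 (t = 9 + ((1 + 4) - 4)*(5 + 6) = 9 + (5 - 4)*11 = 9 + 1*11 = 9 + 11 = 20)
t*l = 20*(-123) = -2460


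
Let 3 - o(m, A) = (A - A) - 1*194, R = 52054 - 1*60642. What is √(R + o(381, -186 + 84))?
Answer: I*√8391 ≈ 91.602*I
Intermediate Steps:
R = -8588 (R = 52054 - 60642 = -8588)
o(m, A) = 197 (o(m, A) = 3 - ((A - A) - 1*194) = 3 - (0 - 194) = 3 - 1*(-194) = 3 + 194 = 197)
√(R + o(381, -186 + 84)) = √(-8588 + 197) = √(-8391) = I*√8391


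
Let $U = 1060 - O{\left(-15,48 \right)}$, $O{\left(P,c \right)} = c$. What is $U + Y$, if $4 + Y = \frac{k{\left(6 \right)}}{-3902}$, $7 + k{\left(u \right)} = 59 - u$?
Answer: $\frac{1966585}{1951} \approx 1008.0$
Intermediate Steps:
$k{\left(u \right)} = 52 - u$ ($k{\left(u \right)} = -7 - \left(-59 + u\right) = 52 - u$)
$U = 1012$ ($U = 1060 - 48 = 1012$)
$Y = - \frac{7827}{1951}$ ($Y = -4 + \frac{52 - 6}{-3902} = -4 + \left(52 - 6\right) \left(- \frac{1}{3902}\right) = -4 + 46 \left(- \frac{1}{3902}\right) = -4 - \frac{23}{1951} = - \frac{7827}{1951} \approx -4.0118$)
$U + Y = 1012 - \frac{7827}{1951} = \frac{1966585}{1951}$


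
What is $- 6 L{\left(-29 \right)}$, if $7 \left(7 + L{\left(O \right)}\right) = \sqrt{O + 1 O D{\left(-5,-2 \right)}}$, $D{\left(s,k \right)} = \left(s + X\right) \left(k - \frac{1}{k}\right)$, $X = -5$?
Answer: $42 - \frac{24 i \sqrt{29}}{7} \approx 42.0 - 18.463 i$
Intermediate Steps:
$D{\left(s,k \right)} = \left(-5 + s\right) \left(k - \frac{1}{k}\right)$ ($D{\left(s,k \right)} = \left(s - 5\right) \left(k - \frac{1}{k}\right) = \left(-5 + s\right) \left(k - \frac{1}{k}\right)$)
$L{\left(O \right)} = -7 + \frac{4 \sqrt{O}}{7}$ ($L{\left(O \right)} = -7 + \frac{\sqrt{O + 1 O \frac{5 - -5 + \left(-2\right)^{2} \left(-5 - 5\right)}{-2}}}{7} = -7 + \frac{\sqrt{O + O \left(- \frac{5 + 5 + 4 \left(-10\right)}{2}\right)}}{7} = -7 + \frac{\sqrt{O + O \left(- \frac{5 + 5 - 40}{2}\right)}}{7} = -7 + \frac{\sqrt{O + O \left(\left(- \frac{1}{2}\right) \left(-30\right)\right)}}{7} = -7 + \frac{\sqrt{O + O 15}}{7} = -7 + \frac{\sqrt{O + 15 O}}{7} = -7 + \frac{\sqrt{16 O}}{7} = -7 + \frac{4 \sqrt{O}}{7}$)
$- 6 L{\left(-29 \right)} = - 6 \left(-7 + \frac{4 \sqrt{-29}}{7}\right) = - 6 \left(-7 + \frac{4 i \sqrt{29}}{7}\right) = 42 - \frac{24 i \sqrt{29}}{7}$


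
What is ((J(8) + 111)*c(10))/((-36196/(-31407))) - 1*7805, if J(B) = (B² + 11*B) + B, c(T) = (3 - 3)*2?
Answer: -7805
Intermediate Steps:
c(T) = 0 (c(T) = 0*2 = 0)
J(B) = B² + 12*B
((J(8) + 111)*c(10))/((-36196/(-31407))) - 1*7805 = ((8*(12 + 8) + 111)*0)/((-36196/(-31407))) - 1*7805 = ((8*20 + 111)*0)/((-36196*(-1/31407))) - 7805 = ((160 + 111)*0)/(36196/31407) - 7805 = (271*0)*(31407/36196) - 7805 = 0*(31407/36196) - 7805 = 0 - 7805 = -7805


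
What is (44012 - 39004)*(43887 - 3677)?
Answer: 201371680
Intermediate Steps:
(44012 - 39004)*(43887 - 3677) = 5008*40210 = 201371680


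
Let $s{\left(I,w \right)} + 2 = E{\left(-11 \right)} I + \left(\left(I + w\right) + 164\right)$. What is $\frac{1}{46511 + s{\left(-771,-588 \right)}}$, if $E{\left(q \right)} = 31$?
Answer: $\frac{1}{21413} \approx 4.6701 \cdot 10^{-5}$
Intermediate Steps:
$s{\left(I,w \right)} = 162 + w + 32 I$ ($s{\left(I,w \right)} = -2 + \left(31 I + \left(\left(I + w\right) + 164\right)\right) = -2 + \left(31 I + \left(164 + I + w\right)\right) = -2 + \left(164 + w + 32 I\right) = 162 + w + 32 I$)
$\frac{1}{46511 + s{\left(-771,-588 \right)}} = \frac{1}{46511 + \left(162 - 588 + 32 \left(-771\right)\right)} = \frac{1}{46511 - 25098} = \frac{1}{21413}$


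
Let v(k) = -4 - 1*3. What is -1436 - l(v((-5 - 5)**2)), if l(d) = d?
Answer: -1429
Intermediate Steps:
v(k) = -7 (v(k) = -4 - 3 = -7)
-1436 - l(v((-5 - 5)**2)) = -1436 - 1*(-7) = -1436 + 7 = -1429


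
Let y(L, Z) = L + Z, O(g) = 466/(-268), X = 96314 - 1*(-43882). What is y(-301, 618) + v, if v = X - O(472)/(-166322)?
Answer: 3131634026691/22287148 ≈ 1.4051e+5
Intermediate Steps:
X = 140196 (X = 96314 + 43882 = 140196)
O(g) = -233/134 (O(g) = 466*(-1/268) = -233/134)
v = 3124569000775/22287148 (v = 140196 - (-233)/(134*(-166322)) = 140196 - (-233)*(-1)/(134*166322) = 140196 - 1*233/22287148 = 140196 - 233/22287148 = 3124569000775/22287148 ≈ 1.4020e+5)
y(-301, 618) + v = (-301 + 618) + 3124569000775/22287148 = 317 + 3124569000775/22287148 = 3131634026691/22287148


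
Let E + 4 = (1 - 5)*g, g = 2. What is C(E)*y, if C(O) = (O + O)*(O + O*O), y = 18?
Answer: -57024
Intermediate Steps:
E = -12 (E = -4 + (1 - 5)*2 = -4 - 4*2 = -4 - 8 = -12)
C(O) = 2*O*(O + O²) (C(O) = (2*O)*(O + O²) = 2*O*(O + O²))
C(E)*y = (2*(-12)²*(1 - 12))*18 = (2*144*(-11))*18 = -3168*18 = -57024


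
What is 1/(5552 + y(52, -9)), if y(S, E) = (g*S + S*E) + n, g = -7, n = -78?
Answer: 1/4642 ≈ 0.00021542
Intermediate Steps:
y(S, E) = -78 - 7*S + E*S (y(S, E) = (-7*S + S*E) - 78 = (-7*S + E*S) - 78 = -78 - 7*S + E*S)
1/(5552 + y(52, -9)) = 1/(5552 + (-78 - 7*52 - 9*52)) = 1/(5552 + (-78 - 364 - 468)) = 1/(5552 - 910) = 1/4642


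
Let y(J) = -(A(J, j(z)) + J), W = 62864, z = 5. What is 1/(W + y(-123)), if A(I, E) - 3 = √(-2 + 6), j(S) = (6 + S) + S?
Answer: 1/62982 ≈ 1.5878e-5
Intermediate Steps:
j(S) = 6 + 2*S
A(I, E) = 5 (A(I, E) = 3 + √(-2 + 6) = 3 + √4 = 3 + 2 = 5)
y(J) = -5 - J (y(J) = -(5 + J) = -5 - J)
1/(W + y(-123)) = 1/(62864 + (-5 - 1*(-123))) = 1/(62864 + (-5 + 123)) = 1/(62864 + 118) = 1/62982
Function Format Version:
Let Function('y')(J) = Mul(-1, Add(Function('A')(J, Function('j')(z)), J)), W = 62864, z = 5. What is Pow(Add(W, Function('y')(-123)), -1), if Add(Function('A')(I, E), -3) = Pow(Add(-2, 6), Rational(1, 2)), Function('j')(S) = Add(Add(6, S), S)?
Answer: Rational(1, 62982) ≈ 1.5878e-5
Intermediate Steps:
Function('j')(S) = Add(6, Mul(2, S))
Function('A')(I, E) = 5 (Function('A')(I, E) = Add(3, Pow(Add(-2, 6), Rational(1, 2))) = Add(3, Pow(4, Rational(1, 2))) = Add(3, 2) = 5)
Function('y')(J) = Add(-5, Mul(-1, J)) (Function('y')(J) = Mul(-1, Add(5, J)) = Add(-5, Mul(-1, J)))
Pow(Add(W, Function('y')(-123)), -1) = Pow(Add(62864, Add(-5, Mul(-1, -123))), -1) = Pow(Add(62864, Add(-5, 123)), -1) = Pow(Add(62864, 118), -1) = Pow(62982, -1) = Rational(1, 62982)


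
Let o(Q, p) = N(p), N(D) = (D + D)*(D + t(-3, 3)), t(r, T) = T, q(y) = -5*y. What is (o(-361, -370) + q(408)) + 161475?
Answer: 431015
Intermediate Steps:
N(D) = 2*D*(3 + D) (N(D) = (D + D)*(D + 3) = (2*D)*(3 + D) = 2*D*(3 + D))
o(Q, p) = 2*p*(3 + p)
(o(-361, -370) + q(408)) + 161475 = (2*(-370)*(3 - 370) - 5*408) + 161475 = (2*(-370)*(-367) - 2040) + 161475 = (271580 - 2040) + 161475 = 269540 + 161475 = 431015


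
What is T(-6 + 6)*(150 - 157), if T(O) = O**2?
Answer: 0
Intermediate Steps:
T(-6 + 6)*(150 - 157) = (-6 + 6)**2*(150 - 157) = 0**2*(-7) = 0*(-7) = 0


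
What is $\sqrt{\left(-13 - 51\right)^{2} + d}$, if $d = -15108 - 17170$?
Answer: $i \sqrt{28182} \approx 167.88 i$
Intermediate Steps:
$d = -32278$
$\sqrt{\left(-13 - 51\right)^{2} + d} = \sqrt{\left(-13 - 51\right)^{2} - 32278} = \sqrt{\left(-64\right)^{2} - 32278} = \sqrt{4096 - 32278} = \sqrt{-28182} = i \sqrt{28182}$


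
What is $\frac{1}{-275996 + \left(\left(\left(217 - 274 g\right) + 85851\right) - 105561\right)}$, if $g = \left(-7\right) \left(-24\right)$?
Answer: $- \frac{1}{341521} \approx -2.9281 \cdot 10^{-6}$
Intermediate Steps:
$g = 168$
$\frac{1}{-275996 + \left(\left(\left(217 - 274 g\right) + 85851\right) - 105561\right)} = \frac{1}{-275996 + \left(\left(\left(217 - 46032\right) + 85851\right) - 105561\right)} = \frac{1}{-275996 + \left(\left(-45815 + 85851\right) - 105561\right)} = \frac{1}{-275996 + \left(40036 - 105561\right)} = \frac{1}{-275996 - 65525} = \frac{1}{-341521} = - \frac{1}{341521}$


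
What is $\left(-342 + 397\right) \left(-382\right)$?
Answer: $-21010$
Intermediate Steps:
$\left(-342 + 397\right) \left(-382\right) = 55 \left(-382\right) = -21010$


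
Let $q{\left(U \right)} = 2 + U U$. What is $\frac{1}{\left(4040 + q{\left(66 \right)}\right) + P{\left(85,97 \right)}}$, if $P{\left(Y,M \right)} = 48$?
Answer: $\frac{1}{8446} \approx 0.0001184$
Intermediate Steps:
$q{\left(U \right)} = 2 + U^{2}$
$\frac{1}{\left(4040 + q{\left(66 \right)}\right) + P{\left(85,97 \right)}} = \frac{1}{\left(4040 + \left(2 + 66^{2}\right)\right) + 48} = \frac{1}{\left(4040 + \left(2 + 4356\right)\right) + 48} = \frac{1}{\left(4040 + 4358\right) + 48} = \frac{1}{8398 + 48} = \frac{1}{8446}$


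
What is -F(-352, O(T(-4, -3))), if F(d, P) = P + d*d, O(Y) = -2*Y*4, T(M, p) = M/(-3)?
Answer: -371680/3 ≈ -1.2389e+5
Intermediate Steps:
T(M, p) = -M/3 (T(M, p) = M*(-⅓) = -M/3)
O(Y) = -8*Y
F(d, P) = P + d²
-F(-352, O(T(-4, -3))) = -(-(-8)*(-4)/3 + (-352)²) = -(-8*4/3 + 123904) = -(-32/3 + 123904) = -1*371680/3 = -371680/3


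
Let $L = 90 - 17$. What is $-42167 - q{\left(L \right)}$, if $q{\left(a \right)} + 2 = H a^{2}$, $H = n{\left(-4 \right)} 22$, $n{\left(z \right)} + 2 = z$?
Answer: $661263$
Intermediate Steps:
$n{\left(z \right)} = -2 + z$
$L = 73$ ($L = 90 - 17 = 73$)
$H = -132$ ($H = \left(-2 - 4\right) 22 = \left(-6\right) 22 = -132$)
$q{\left(a \right)} = -2 - 132 a^{2}$
$-42167 - q{\left(L \right)} = -42167 - \left(-2 - 132 \cdot 73^{2}\right) = -42167 - \left(-2 - 703428\right) = -42167 - -703430 = -42167 + 703430 = 661263$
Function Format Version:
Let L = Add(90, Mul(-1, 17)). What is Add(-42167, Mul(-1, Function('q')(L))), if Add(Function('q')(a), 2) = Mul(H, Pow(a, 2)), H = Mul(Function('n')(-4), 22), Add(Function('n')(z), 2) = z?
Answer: 661263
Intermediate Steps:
Function('n')(z) = Add(-2, z)
L = 73 (L = Add(90, -17) = 73)
H = -132 (H = Mul(Add(-2, -4), 22) = Mul(-6, 22) = -132)
Function('q')(a) = Add(-2, Mul(-132, Pow(a, 2)))
Add(-42167, Mul(-1, Function('q')(L))) = Add(-42167, Mul(-1, Add(-2, Mul(-132, Pow(73, 2))))) = Add(-42167, Mul(-1, Add(-2, Mul(-132, 5329)))) = Add(-42167, Mul(-1, Add(-2, -703428))) = Add(-42167, Mul(-1, -703430)) = Add(-42167, 703430) = 661263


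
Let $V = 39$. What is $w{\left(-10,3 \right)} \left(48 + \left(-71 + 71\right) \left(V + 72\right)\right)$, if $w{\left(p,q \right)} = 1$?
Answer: $48$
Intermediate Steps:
$w{\left(-10,3 \right)} \left(48 + \left(-71 + 71\right) \left(V + 72\right)\right) = 1 \left(48 + \left(-71 + 71\right) \left(39 + 72\right)\right) = 1 \left(48 + 0 \cdot 111\right) = 1 \left(48 + 0\right) = 1 \cdot 48 = 48$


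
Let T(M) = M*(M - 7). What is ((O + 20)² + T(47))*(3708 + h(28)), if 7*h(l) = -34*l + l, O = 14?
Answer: 10856736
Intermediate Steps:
T(M) = M*(-7 + M)
h(l) = -33*l/7 (h(l) = (-34*l + l)/7 = (-33*l)/7 = -33*l/7)
((O + 20)² + T(47))*(3708 + h(28)) = ((14 + 20)² + 47*(-7 + 47))*(3708 - 33/7*28) = (34² + 47*40)*(3708 - 132) = (1156 + 1880)*3576 = 3036*3576 = 10856736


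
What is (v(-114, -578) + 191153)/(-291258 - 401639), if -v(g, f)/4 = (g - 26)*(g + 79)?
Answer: -171553/692897 ≈ -0.24759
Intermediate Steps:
v(g, f) = -4*(-26 + g)*(79 + g) (v(g, f) = -4*(g - 26)*(g + 79) = -4*(-26 + g)*(79 + g))
(v(-114, -578) + 191153)/(-291258 - 401639) = ((8216 - 212*(-114) - 4*(-114)²) + 191153)/(-291258 - 401639) = ((8216 + 24168 - 4*12996) + 191153)/(-692897) = ((8216 + 24168 - 51984) + 191153)*(-1/692897) = (-19600 + 191153)*(-1/692897) = 171553*(-1/692897) = -171553/692897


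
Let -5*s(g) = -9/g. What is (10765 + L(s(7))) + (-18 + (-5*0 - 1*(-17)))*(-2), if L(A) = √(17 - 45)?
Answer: 10767 + 2*I*√7 ≈ 10767.0 + 5.2915*I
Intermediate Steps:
s(g) = 9/(5*g) (s(g) = -(-9)/(5*g) = 9/(5*g))
L(A) = 2*I*√7 (L(A) = √(-28) = 2*I*√7)
(10765 + L(s(7))) + (-18 + (-5*0 - 1*(-17)))*(-2) = (10765 + 2*I*√7) + (-18 + (-5*0 - 1*(-17)))*(-2) = (10765 + 2*I*√7) + (-18 + (0 + 17))*(-2) = (10765 + 2*I*√7) + (-18 + 17)*(-2) = (10765 + 2*I*√7) - 1*(-2) = (10765 + 2*I*√7) + 2 = 10767 + 2*I*√7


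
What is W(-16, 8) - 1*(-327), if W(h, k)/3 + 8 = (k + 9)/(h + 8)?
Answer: 2373/8 ≈ 296.63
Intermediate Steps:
W(h, k) = -24 + 3*(9 + k)/(8 + h) (W(h, k) = -24 + 3*((k + 9)/(h + 8)) = -24 + 3*((9 + k)/(8 + h)) = -24 + 3*(9 + k)/(8 + h))
W(-16, 8) - 1*(-327) = 3*(-55 + 8 - 8*(-16))/(8 - 16) - 1*(-327) = 3*(-55 + 8 + 128)/(-8) + 327 = 3*(-⅛)*81 + 327 = -243/8 + 327 = 2373/8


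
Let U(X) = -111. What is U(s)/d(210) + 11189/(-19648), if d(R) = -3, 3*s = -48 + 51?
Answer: 715787/19648 ≈ 36.431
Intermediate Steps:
s = 1 (s = (-48 + 51)/3 = (1/3)*3 = 1)
U(s)/d(210) + 11189/(-19648) = -111/(-3) + 11189/(-19648) = -111*(-1/3) + 11189*(-1/19648) = 37 - 11189/19648 = 715787/19648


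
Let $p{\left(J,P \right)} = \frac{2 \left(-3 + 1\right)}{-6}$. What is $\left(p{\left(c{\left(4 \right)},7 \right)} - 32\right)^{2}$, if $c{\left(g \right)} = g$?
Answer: $\frac{8836}{9} \approx 981.78$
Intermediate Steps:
$p{\left(J,P \right)} = \frac{2}{3}$ ($p{\left(J,P \right)} = 2 \left(-2\right) \left(- \frac{1}{6}\right) = \left(-4\right) \left(- \frac{1}{6}\right) = \frac{2}{3}$)
$\left(p{\left(c{\left(4 \right)},7 \right)} - 32\right)^{2} = \left(\frac{2}{3} - 32\right)^{2} = \left(- \frac{94}{3}\right)^{2} = \frac{8836}{9}$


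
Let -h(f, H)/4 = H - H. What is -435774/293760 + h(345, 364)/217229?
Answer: -72629/48960 ≈ -1.4834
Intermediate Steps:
h(f, H) = 0 (h(f, H) = -4*(H - H) = -4*0 = 0)
-435774/293760 + h(345, 364)/217229 = -435774/293760 + 0/217229 = -435774*1/293760 + 0*(1/217229) = -72629/48960 + 0 = -72629/48960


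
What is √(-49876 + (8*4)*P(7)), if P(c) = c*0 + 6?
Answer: 2*I*√12421 ≈ 222.9*I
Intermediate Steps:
P(c) = 6 (P(c) = 0 + 6 = 6)
√(-49876 + (8*4)*P(7)) = √(-49876 + (8*4)*6) = √(-49876 + 32*6) = √(-49876 + 192) = √(-49684) = 2*I*√12421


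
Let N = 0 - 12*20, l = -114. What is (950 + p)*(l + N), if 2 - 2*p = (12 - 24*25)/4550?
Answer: -109419984/325 ≈ -3.3668e+5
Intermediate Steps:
N = -240 (N = 0 - 240 = -240)
p = 346/325 (p = 1 - (12 - 24*25)/(2*4550) = 1 - (12 - 600)/(2*4550) = 1 - (-294)/4550 = 1 - 1/2*(-42/325) = 1 + 21/325 = 346/325 ≈ 1.0646)
(950 + p)*(l + N) = (950 + 346/325)*(-114 - 240) = (309096/325)*(-354) = -109419984/325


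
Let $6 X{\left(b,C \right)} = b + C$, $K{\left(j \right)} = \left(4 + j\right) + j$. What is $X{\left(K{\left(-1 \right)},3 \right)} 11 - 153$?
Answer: $- \frac{863}{6} \approx -143.83$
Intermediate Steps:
$K{\left(j \right)} = 4 + 2 j$
$X{\left(b,C \right)} = \frac{C}{6} + \frac{b}{6}$ ($X{\left(b,C \right)} = \frac{b + C}{6} = \frac{C + b}{6} = \frac{C}{6} + \frac{b}{6}$)
$X{\left(K{\left(-1 \right)},3 \right)} 11 - 153 = \left(\frac{1}{6} \cdot 3 + \frac{4 + 2 \left(-1\right)}{6}\right) 11 - 153 = \left(\frac{1}{2} + \frac{4 - 2}{6}\right) 11 - 153 = \left(\frac{1}{2} + \frac{1}{6} \cdot 2\right) 11 - 153 = \left(\frac{1}{2} + \frac{1}{3}\right) 11 - 153 = \frac{5}{6} \cdot 11 - 153 = \frac{55}{6} - 153 = - \frac{863}{6}$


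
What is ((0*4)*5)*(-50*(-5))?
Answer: 0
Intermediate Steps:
((0*4)*5)*(-50*(-5)) = (0*5)*250 = 0*250 = 0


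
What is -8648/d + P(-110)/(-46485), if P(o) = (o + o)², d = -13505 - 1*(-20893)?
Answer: -37979074/17171559 ≈ -2.2117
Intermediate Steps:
d = 7388 (d = -13505 + 20893 = 7388)
P(o) = 4*o² (P(o) = (2*o)² = 4*o²)
-8648/d + P(-110)/(-46485) = -8648/7388 + (4*(-110)²)/(-46485) = -8648*1/7388 + (4*12100)*(-1/46485) = -2162/1847 + 48400*(-1/46485) = -2162/1847 - 9680/9297 = -37979074/17171559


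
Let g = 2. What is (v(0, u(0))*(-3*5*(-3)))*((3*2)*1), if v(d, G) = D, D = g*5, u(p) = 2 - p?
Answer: 2700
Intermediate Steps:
D = 10 (D = 2*5 = 10)
v(d, G) = 10
(v(0, u(0))*(-3*5*(-3)))*((3*2)*1) = (10*(-3*5*(-3)))*((3*2)*1) = (10*(-15*(-3)))*(6*1) = (10*45)*6 = 450*6 = 2700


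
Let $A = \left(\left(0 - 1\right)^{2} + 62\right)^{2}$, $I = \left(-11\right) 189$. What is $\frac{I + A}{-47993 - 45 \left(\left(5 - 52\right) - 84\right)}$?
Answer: $- \frac{135}{3007} \approx -0.044895$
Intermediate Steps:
$I = -2079$
$A = 3969$ ($A = \left(\left(-1\right)^{2} + 62\right)^{2} = \left(1 + 62\right)^{2} = 63^{2} = 3969$)
$\frac{I + A}{-47993 - 45 \left(\left(5 - 52\right) - 84\right)} = \frac{-2079 + 3969}{-47993 - 45 \left(\left(5 - 52\right) - 84\right)} = \frac{1890}{-47993 - 45 \left(\left(5 - 52\right) - 84\right)} = \frac{1890}{-47993 - 45 \left(-47 - 84\right)} = \frac{1890}{-47993 - -5895} = \frac{1890}{-47993 + 5895} = \frac{1890}{-42098} = 1890 \left(- \frac{1}{42098}\right) = - \frac{135}{3007}$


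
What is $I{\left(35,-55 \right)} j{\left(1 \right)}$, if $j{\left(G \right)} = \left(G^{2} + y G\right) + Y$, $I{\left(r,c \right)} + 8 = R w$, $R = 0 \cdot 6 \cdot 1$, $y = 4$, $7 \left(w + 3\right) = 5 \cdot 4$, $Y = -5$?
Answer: $0$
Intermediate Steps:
$w = - \frac{1}{7}$ ($w = -3 + \frac{5 \cdot 4}{7} = -3 + \frac{1}{7} \cdot 20 = -3 + \frac{20}{7} = - \frac{1}{7} \approx -0.14286$)
$R = 0$ ($R = 0 \cdot 1 = 0$)
$I{\left(r,c \right)} = -8$ ($I{\left(r,c \right)} = -8 + 0 \left(- \frac{1}{7}\right) = -8 + 0 = -8$)
$j{\left(G \right)} = -5 + G^{2} + 4 G$ ($j{\left(G \right)} = \left(G^{2} + 4 G\right) - 5 = -5 + G^{2} + 4 G$)
$I{\left(35,-55 \right)} j{\left(1 \right)} = - 8 \left(-5 + 1^{2} + 4 \cdot 1\right) = - 8 \left(-5 + 1 + 4\right) = \left(-8\right) 0 = 0$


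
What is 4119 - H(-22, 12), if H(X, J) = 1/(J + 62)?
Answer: 304805/74 ≈ 4119.0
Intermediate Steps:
H(X, J) = 1/(62 + J)
4119 - H(-22, 12) = 4119 - 1/(62 + 12) = 4119 - 1/74 = 304805/74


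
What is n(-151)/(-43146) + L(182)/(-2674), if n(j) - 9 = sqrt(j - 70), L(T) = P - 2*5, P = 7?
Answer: 2927/3204789 - I*sqrt(221)/43146 ≈ 0.00091332 - 0.00034455*I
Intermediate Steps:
L(T) = -3 (L(T) = 7 - 2*5 = 7 - 10 = -3)
n(j) = 9 + sqrt(-70 + j) (n(j) = 9 + sqrt(j - 70) = 9 + sqrt(-70 + j))
n(-151)/(-43146) + L(182)/(-2674) = (9 + sqrt(-70 - 151))/(-43146) - 3/(-2674) = (9 + sqrt(-221))*(-1/43146) - 3*(-1/2674) = (9 + I*sqrt(221))*(-1/43146) + 3/2674 = (-1/4794 - I*sqrt(221)/43146) + 3/2674 = 2927/3204789 - I*sqrt(221)/43146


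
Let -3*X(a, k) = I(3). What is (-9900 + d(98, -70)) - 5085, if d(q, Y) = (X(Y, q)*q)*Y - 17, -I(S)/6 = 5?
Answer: -83602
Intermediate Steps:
I(S) = -30 (I(S) = -6*5 = -30)
X(a, k) = 10 (X(a, k) = -⅓*(-30) = 10)
d(q, Y) = -17 + 10*Y*q (d(q, Y) = (10*q)*Y - 17 = 10*Y*q - 17 = -17 + 10*Y*q)
(-9900 + d(98, -70)) - 5085 = (-9900 + (-17 + 10*(-70)*98)) - 5085 = (-9900 + (-17 - 68600)) - 5085 = (-9900 - 68617) - 5085 = -78517 - 5085 = -83602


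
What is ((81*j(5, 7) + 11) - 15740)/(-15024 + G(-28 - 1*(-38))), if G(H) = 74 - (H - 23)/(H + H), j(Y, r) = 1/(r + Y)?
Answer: 314445/298987 ≈ 1.0517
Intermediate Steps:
j(Y, r) = 1/(Y + r)
G(H) = 74 - (-23 + H)/(2*H)
((81*j(5, 7) + 11) - 15740)/(-15024 + G(-28 - 1*(-38))) = ((81/(5 + 7) + 11) - 15740)/(-15024 + (23 + 147*(-28 - 1*(-38)))/(2*(-28 - 1*(-38)))) = ((81/12 + 11) - 15740)/(-15024 + (23 + 147*(-28 + 38))/(2*(-28 + 38))) = ((81*(1/12) + 11) - 15740)/(-15024 + (1/2)*(23 + 147*10)/10) = ((27/4 + 11) - 15740)/(-15024 + (1/2)*(1/10)*(23 + 1470)) = (71/4 - 15740)/(-15024 + (1/2)*(1/10)*1493) = -62889/(4*(-15024 + 1493/20)) = -62889/(4*(-298987/20)) = -62889/4*(-20/298987) = 314445/298987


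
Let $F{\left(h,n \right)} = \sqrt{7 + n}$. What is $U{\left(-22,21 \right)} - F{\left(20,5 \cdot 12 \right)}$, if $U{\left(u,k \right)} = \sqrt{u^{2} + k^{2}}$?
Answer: $- \sqrt{67} + 5 \sqrt{37} \approx 22.228$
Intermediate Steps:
$U{\left(u,k \right)} = \sqrt{k^{2} + u^{2}}$
$U{\left(-22,21 \right)} - F{\left(20,5 \cdot 12 \right)} = \sqrt{21^{2} + \left(-22\right)^{2}} - \sqrt{7 + 5 \cdot 12} = \sqrt{441 + 484} - \sqrt{7 + 60} = \sqrt{925} - \sqrt{67} = 5 \sqrt{37} - \sqrt{67} = - \sqrt{67} + 5 \sqrt{37}$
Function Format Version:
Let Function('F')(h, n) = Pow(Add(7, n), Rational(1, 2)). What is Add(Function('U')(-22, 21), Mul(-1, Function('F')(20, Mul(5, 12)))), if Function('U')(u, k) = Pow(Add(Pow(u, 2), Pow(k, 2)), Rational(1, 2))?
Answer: Add(Mul(-1, Pow(67, Rational(1, 2))), Mul(5, Pow(37, Rational(1, 2)))) ≈ 22.228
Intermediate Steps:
Function('U')(u, k) = Pow(Add(Pow(k, 2), Pow(u, 2)), Rational(1, 2))
Add(Function('U')(-22, 21), Mul(-1, Function('F')(20, Mul(5, 12)))) = Add(Pow(Add(Pow(21, 2), Pow(-22, 2)), Rational(1, 2)), Mul(-1, Pow(Add(7, Mul(5, 12)), Rational(1, 2)))) = Add(Pow(Add(441, 484), Rational(1, 2)), Mul(-1, Pow(Add(7, 60), Rational(1, 2)))) = Add(Pow(925, Rational(1, 2)), Mul(-1, Pow(67, Rational(1, 2)))) = Add(Mul(5, Pow(37, Rational(1, 2))), Mul(-1, Pow(67, Rational(1, 2)))) = Add(Mul(-1, Pow(67, Rational(1, 2))), Mul(5, Pow(37, Rational(1, 2))))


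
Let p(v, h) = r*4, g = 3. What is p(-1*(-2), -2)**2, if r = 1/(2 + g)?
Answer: 16/25 ≈ 0.64000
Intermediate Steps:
r = 1/5 (r = 1/(2 + 3) = 1/5 ≈ 0.20000)
p(v, h) = 4/5 (p(v, h) = (1/5)*4 = 4/5)
p(-1*(-2), -2)**2 = (4/5)**2 = 16/25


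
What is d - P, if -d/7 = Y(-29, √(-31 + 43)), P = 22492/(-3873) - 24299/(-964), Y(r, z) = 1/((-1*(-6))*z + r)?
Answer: -28865030135/1527030948 + 84*√3/409 ≈ -18.547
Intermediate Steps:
Y(r, z) = 1/(r + 6*z) (Y(r, z) = 1/(6*z + r) = 1/(r + 6*z))
P = 72427739/3733572 (P = 22492*(-1/3873) - 24299*(-1/964) = -22492/3873 + 24299/964 = 72427739/3733572 ≈ 19.399)
d = -7/(-29 + 12*√3) (d = -7/(-29 + 6*√(-31 + 43)) = -7/(-29 + 6*√12) = -7/(-29 + 6*(2*√3)) = -7/(-29 + 12*√3) ≈ 0.85206)
d - P = (203/409 + 84*√3/409) - 1*72427739/3733572 = (203/409 + 84*√3/409) - 72427739/3733572 = -28865030135/1527030948 + 84*√3/409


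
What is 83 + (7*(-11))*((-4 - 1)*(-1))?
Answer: -302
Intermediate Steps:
83 + (7*(-11))*((-4 - 1)*(-1)) = 83 - (-385)*(-1) = 83 - 77*5 = 83 - 385 = -302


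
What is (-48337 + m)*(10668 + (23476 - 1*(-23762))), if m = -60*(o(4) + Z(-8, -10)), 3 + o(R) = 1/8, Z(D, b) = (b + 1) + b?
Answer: -2723000697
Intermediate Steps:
Z(D, b) = 1 + 2*b (Z(D, b) = (1 + b) + b = 1 + 2*b)
o(R) = -23/8 (o(R) = -3 + 1/8 = -3 + ⅛ = -23/8)
m = 2625/2 (m = -60*(-23/8 + (1 + 2*(-10))) = -60*(-23/8 + (1 - 20)) = -60*(-23/8 - 19) = -60*(-175/8) = 2625/2 ≈ 1312.5)
(-48337 + m)*(10668 + (23476 - 1*(-23762))) = (-48337 + 2625/2)*(10668 + (23476 - 1*(-23762))) = -94049*(10668 + (23476 + 23762))/2 = -94049*(10668 + 47238)/2 = -94049/2*57906 = -2723000697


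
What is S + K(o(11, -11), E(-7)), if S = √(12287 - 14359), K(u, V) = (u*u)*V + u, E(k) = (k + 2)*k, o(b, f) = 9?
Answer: 2844 + 2*I*√518 ≈ 2844.0 + 45.519*I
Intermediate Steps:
E(k) = k*(2 + k) (E(k) = (2 + k)*k = k*(2 + k))
K(u, V) = u + V*u² (K(u, V) = u²*V + u = V*u² + u = u + V*u²)
S = 2*I*√518 (S = √(-2072) = 2*I*√518 ≈ 45.519*I)
S + K(o(11, -11), E(-7)) = 2*I*√518 + 9*(1 - 7*(2 - 7)*9) = 2*I*√518 + 9*(1 - 7*(-5)*9) = 2*I*√518 + 9*(1 + 35*9) = 2*I*√518 + 9*(1 + 315) = 2*I*√518 + 9*316 = 2*I*√518 + 2844 = 2844 + 2*I*√518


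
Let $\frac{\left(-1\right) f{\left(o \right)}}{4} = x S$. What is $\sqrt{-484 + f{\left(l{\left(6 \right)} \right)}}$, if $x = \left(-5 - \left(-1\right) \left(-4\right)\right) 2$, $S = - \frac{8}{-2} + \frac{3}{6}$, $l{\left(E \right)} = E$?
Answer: $4 i \sqrt{10} \approx 12.649 i$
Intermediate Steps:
$S = \frac{9}{2}$ ($S = \left(-8\right) \left(- \frac{1}{2}\right) + 3 \cdot \frac{1}{6} = 4 + \frac{1}{2} = \frac{9}{2} \approx 4.5$)
$x = -18$ ($x = \left(-5 - 4\right) 2 = \left(-9\right) 2 = -18$)
$f{\left(o \right)} = 324$ ($f{\left(o \right)} = - 4 \left(\left(-18\right) \frac{9}{2}\right) = \left(-4\right) \left(-81\right) = 324$)
$\sqrt{-484 + f{\left(l{\left(6 \right)} \right)}} = \sqrt{-484 + 324} = \sqrt{-160} = 4 i \sqrt{10}$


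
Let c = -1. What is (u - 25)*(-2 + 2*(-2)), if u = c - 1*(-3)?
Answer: 138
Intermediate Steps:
u = 2 (u = -1 - 1*(-3) = -1 + 3 = 2)
(u - 25)*(-2 + 2*(-2)) = (2 - 25)*(-2 + 2*(-2)) = -23*(-2 - 4) = -23*(-6) = 138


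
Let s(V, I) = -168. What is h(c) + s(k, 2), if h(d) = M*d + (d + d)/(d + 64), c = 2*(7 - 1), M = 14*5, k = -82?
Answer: 12774/19 ≈ 672.32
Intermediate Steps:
M = 70
c = 12 (c = 2*6 = 12)
h(d) = 70*d + 2*d/(64 + d) (h(d) = 70*d + (d + d)/(d + 64) = 70*d + (2*d)/(64 + d) = 70*d + 2*d/(64 + d))
h(c) + s(k, 2) = 2*12*(2241 + 35*12)/(64 + 12) - 168 = 2*12*(2241 + 420)/76 - 168 = 2*12*(1/76)*2661 - 168 = 15966/19 - 168 = 12774/19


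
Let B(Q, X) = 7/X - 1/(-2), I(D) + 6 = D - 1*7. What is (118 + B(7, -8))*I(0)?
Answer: -12233/8 ≈ -1529.1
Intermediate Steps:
I(D) = -13 + D (I(D) = -6 + (D - 1*7) = -6 + (D - 7) = -6 + (-7 + D) = -13 + D)
B(Q, X) = ½ + 7/X (B(Q, X) = 7/X - 1*(-½) = 7/X + ½ = ½ + 7/X)
(118 + B(7, -8))*I(0) = (118 + (½)*(14 - 8)/(-8))*(-13 + 0) = (118 + (½)*(-⅛)*6)*(-13) = (118 - 3/8)*(-13) = (941/8)*(-13) = -12233/8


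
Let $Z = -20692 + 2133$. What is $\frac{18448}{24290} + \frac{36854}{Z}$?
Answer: $- \frac{276403614}{225399055} \approx -1.2263$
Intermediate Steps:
$Z = -18559$
$\frac{18448}{24290} + \frac{36854}{Z} = \frac{18448}{24290} + \frac{36854}{-18559} = 18448 \cdot \frac{1}{24290} + 36854 \left(- \frac{1}{18559}\right) = \frac{9224}{12145} - \frac{36854}{18559} = - \frac{276403614}{225399055}$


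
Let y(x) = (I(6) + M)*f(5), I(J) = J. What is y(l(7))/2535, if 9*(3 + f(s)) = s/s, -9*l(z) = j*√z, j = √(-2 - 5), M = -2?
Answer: -8/1755 ≈ -0.0045584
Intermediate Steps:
j = I*√7 (j = √(-7) = I*√7 ≈ 2.6458*I)
l(z) = -I*√7*√z/9
f(s) = -26/9 (f(s) = -3 + (s/s)/9 = -3 + (⅑)*1 = -3 + ⅑ = -26/9)
y(x) = -104/9 (y(x) = (6 - 2)*(-26/9) = 4*(-26/9) = -104/9)
y(l(7))/2535 = -104/9/2535 = -104/9*1/2535 = -8/1755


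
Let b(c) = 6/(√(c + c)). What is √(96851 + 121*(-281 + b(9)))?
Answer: √(62850 + 121*√2) ≈ 251.04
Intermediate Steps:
b(c) = 3*√2/√c (b(c) = 6/(√(2*c)) = 6/((√2*√c)) = 6*(√2/(2*√c)) = 3*√2/√c)
√(96851 + 121*(-281 + b(9))) = √(96851 + 121*(-281 + 3*√2/√9)) = √(96851 + 121*(-281 + 3*√2*(⅓))) = √(96851 + 121*(-281 + √2)) = √(96851 + (-34001 + 121*√2)) = √(62850 + 121*√2)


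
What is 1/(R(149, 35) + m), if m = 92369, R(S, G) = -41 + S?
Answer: 1/92477 ≈ 1.0813e-5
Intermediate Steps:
1/(R(149, 35) + m) = 1/((-41 + 149) + 92369) = 1/(108 + 92369) = 1/92477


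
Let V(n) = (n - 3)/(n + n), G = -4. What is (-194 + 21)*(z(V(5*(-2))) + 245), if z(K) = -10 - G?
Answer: -41347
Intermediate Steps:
V(n) = (-3 + n)/(2*n) (V(n) = (-3 + n)/((2*n)) = (-3 + n)*(1/(2*n)) = (-3 + n)/(2*n))
z(K) = -6 (z(K) = -10 - 1*(-4) = -10 + 4 = -6)
(-194 + 21)*(z(V(5*(-2))) + 245) = (-194 + 21)*(-6 + 245) = -173*239 = -41347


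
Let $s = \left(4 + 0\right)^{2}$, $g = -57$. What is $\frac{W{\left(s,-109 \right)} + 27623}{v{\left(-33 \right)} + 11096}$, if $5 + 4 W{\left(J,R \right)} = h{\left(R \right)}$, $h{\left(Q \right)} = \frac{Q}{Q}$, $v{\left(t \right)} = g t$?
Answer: $\frac{27622}{12977} \approx 2.1285$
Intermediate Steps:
$v{\left(t \right)} = - 57 t$
$h{\left(Q \right)} = 1$
$s = 16$ ($s = 4^{2} = 16$)
$W{\left(J,R \right)} = -1$ ($W{\left(J,R \right)} = - \frac{5}{4} + \frac{1}{4} \cdot 1 = - \frac{5}{4} + \frac{1}{4} = -1$)
$\frac{W{\left(s,-109 \right)} + 27623}{v{\left(-33 \right)} + 11096} = \frac{-1 + 27623}{\left(-57\right) \left(-33\right) + 11096} = \frac{27622}{1881 + 11096} = \frac{27622}{12977}$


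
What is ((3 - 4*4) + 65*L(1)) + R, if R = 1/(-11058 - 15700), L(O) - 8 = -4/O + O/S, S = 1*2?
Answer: 3739430/13379 ≈ 279.50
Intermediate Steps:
S = 2
L(O) = 8 + O/2 - 4/O (L(O) = 8 + (-4/O + O/2) = 8 + (O/2 - 4/O) = 8 + O/2 - 4/O)
R = -1/26758 (R = 1/(-26758) = -1/26758 ≈ -3.7372e-5)
((3 - 4*4) + 65*L(1)) + R = ((3 - 4*4) + 65*(8 + (½)*1 - 4/1)) - 1/26758 = ((3 - 16) + 65*(8 + ½ - 4*1)) - 1/26758 = (-13 + 65*(8 + ½ - 4)) - 1/26758 = (-13 + 65*(9/2)) - 1/26758 = (-13 + 585/2) - 1/26758 = 559/2 - 1/26758 = 3739430/13379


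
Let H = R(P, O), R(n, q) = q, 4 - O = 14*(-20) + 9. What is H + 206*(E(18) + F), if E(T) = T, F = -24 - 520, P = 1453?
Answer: -108081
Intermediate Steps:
O = 275 (O = 4 - (14*(-20) + 9) = 4 - (-280 + 9) = 4 - 1*(-271) = 4 + 271 = 275)
F = -544
H = 275
H + 206*(E(18) + F) = 275 + 206*(18 - 544) = 275 + 206*(-526) = 275 - 108356 = -108081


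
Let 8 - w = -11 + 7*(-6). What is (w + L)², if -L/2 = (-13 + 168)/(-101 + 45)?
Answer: 3470769/784 ≈ 4427.0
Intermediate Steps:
L = 155/28 (L = -2*(-13 + 168)/(-101 + 45) = -310/(-56) = -310*(-1)/56 = -2*(-155/56) = 155/28 ≈ 5.5357)
w = 61 (w = 8 - (-11 + 7*(-6)) = 8 - (-11 - 42) = 8 - 1*(-53) = 8 + 53 = 61)
(w + L)² = (61 + 155/28)² = (1863/28)² = 3470769/784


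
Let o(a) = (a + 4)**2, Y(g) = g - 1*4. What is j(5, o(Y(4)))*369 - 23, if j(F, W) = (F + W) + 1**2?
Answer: 8095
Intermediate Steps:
Y(g) = -4 + g (Y(g) = g - 4 = -4 + g)
o(a) = (4 + a)**2
j(F, W) = 1 + F + W (j(F, W) = (F + W) + 1 = 1 + F + W)
j(5, o(Y(4)))*369 - 23 = (1 + 5 + (4 + (-4 + 4))**2)*369 - 23 = (1 + 5 + (4 + 0)**2)*369 - 23 = (1 + 5 + 4**2)*369 - 23 = (1 + 5 + 16)*369 - 23 = 22*369 - 23 = 8118 - 23 = 8095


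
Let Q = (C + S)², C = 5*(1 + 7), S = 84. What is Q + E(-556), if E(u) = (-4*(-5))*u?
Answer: 4256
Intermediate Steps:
C = 40 (C = 5*8 = 40)
E(u) = 20*u
Q = 15376 (Q = (40 + 84)² = 124² = 15376)
Q + E(-556) = 15376 + 20*(-556) = 15376 - 11120 = 4256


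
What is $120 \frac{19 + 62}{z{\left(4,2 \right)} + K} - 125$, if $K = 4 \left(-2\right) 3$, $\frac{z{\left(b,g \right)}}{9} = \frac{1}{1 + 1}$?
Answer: $- \frac{8105}{13} \approx -623.46$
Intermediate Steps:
$z{\left(b,g \right)} = \frac{9}{2}$ ($z{\left(b,g \right)} = \frac{9}{1 + 1} = \frac{9}{2}$)
$K = -24$ ($K = \left(-8\right) 3 = -24$)
$120 \frac{19 + 62}{z{\left(4,2 \right)} + K} - 125 = 120 \frac{19 + 62}{\frac{9}{2} - 24} - 125 = 120 \frac{81}{- \frac{39}{2}} - 125 = 120 \cdot 81 \left(- \frac{2}{39}\right) - 125 = 120 \left(- \frac{54}{13}\right) - 125 = - \frac{6480}{13} - 125 = - \frac{8105}{13}$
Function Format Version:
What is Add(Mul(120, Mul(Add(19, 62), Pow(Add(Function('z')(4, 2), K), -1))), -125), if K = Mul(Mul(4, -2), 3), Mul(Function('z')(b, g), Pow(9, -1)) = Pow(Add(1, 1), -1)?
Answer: Rational(-8105, 13) ≈ -623.46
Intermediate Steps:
Function('z')(b, g) = Rational(9, 2) (Function('z')(b, g) = Mul(9, Pow(Add(1, 1), -1)) = Mul(9, Pow(2, -1)) = Mul(9, Rational(1, 2)) = Rational(9, 2))
K = -24 (K = Mul(-8, 3) = -24)
Add(Mul(120, Mul(Add(19, 62), Pow(Add(Function('z')(4, 2), K), -1))), -125) = Add(Mul(120, Mul(Add(19, 62), Pow(Add(Rational(9, 2), -24), -1))), -125) = Add(Mul(120, Mul(81, Pow(Rational(-39, 2), -1))), -125) = Add(Mul(120, Mul(81, Rational(-2, 39))), -125) = Add(Mul(120, Rational(-54, 13)), -125) = Add(Rational(-6480, 13), -125) = Rational(-8105, 13)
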